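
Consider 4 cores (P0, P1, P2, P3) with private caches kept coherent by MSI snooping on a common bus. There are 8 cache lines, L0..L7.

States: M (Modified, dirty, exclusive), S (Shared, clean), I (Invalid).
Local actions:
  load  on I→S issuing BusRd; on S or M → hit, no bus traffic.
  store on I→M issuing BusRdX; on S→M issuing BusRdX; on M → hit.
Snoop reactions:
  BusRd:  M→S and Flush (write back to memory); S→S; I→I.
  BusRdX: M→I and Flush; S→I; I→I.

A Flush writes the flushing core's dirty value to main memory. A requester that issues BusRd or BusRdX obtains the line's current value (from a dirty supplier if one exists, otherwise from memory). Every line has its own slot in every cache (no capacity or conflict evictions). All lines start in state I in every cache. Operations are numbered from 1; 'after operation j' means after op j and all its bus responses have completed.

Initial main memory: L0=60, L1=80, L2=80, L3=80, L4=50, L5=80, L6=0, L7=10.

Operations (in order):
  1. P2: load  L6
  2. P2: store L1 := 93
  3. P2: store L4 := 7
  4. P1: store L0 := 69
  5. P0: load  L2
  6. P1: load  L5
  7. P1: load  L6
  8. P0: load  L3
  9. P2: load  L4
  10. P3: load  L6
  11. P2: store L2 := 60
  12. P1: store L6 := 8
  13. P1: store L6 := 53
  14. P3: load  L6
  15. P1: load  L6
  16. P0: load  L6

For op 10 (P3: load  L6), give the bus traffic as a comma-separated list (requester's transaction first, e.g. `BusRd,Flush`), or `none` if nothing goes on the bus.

bus = BusRd

  op1 P2: load  L6 → I/I/S/I on L6; bus BusRd; mem=0
  op2 P2: store L1 := 93 → I/I/M/I on L1; bus BusRdX; mem=80
  op3 P2: store L4 := 7 → I/I/M/I on L4; bus BusRdX; mem=50
  op4 P1: store L0 := 69 → I/M/I/I on L0; bus BusRdX; mem=60
  op5 P0: load  L2 → S/I/I/I on L2; bus BusRd; mem=80
  op6 P1: load  L5 → I/S/I/I on L5; bus BusRd; mem=80
  op7 P1: load  L6 → I/S/S/I on L6; bus BusRd; mem=0
  op8 P0: load  L3 → S/I/I/I on L3; bus BusRd; mem=80
  op9 P2: load  L4 → I/I/M/I on L4; bus (none); mem=50
  op10 P3: load  L6 → I/S/S/S on L6; bus BusRd; mem=0
  op11 P2: store L2 := 60 → I/I/M/I on L2; bus BusRdX; mem=80
  op12 P1: store L6 := 8 → I/M/I/I on L6; bus BusRdX; mem=0
  op13 P1: store L6 := 53 → I/M/I/I on L6; bus (none); mem=0
  op14 P3: load  L6 → I/S/I/S on L6; bus BusRd Flush; mem=53
  op15 P1: load  L6 → I/S/I/S on L6; bus (none); mem=53
  op16 P0: load  L6 → S/S/I/S on L6; bus BusRd; mem=53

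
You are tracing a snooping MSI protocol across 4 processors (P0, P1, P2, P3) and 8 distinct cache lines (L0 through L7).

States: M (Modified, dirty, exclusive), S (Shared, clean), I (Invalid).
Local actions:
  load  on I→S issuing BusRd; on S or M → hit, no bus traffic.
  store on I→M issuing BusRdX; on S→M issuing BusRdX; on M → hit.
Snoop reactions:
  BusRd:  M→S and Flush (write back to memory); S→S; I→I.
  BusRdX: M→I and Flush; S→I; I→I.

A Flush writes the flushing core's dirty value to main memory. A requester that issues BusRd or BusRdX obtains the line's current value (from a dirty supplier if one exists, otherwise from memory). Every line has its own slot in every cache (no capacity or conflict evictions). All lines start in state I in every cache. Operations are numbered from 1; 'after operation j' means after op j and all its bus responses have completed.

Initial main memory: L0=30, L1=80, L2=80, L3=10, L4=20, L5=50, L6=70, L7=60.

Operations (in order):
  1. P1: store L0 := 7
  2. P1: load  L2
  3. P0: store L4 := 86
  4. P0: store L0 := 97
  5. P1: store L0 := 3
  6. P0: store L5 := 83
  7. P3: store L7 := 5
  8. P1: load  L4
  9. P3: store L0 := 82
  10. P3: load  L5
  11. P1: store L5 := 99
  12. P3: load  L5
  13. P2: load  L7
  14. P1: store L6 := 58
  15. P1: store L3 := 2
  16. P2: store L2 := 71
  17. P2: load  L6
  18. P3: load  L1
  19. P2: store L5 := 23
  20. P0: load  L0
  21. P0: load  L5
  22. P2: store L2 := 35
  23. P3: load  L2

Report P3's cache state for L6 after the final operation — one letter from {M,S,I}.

1. P1: store L0 := 7  bus=[BusRdX]  L0: P0=I P1=M P2=I P3=I  mem[L0]=30
2. P1: load  L2  bus=[BusRd]  L2: P0=I P1=S P2=I P3=I  mem[L2]=80
3. P0: store L4 := 86  bus=[BusRdX]  L4: P0=M P1=I P2=I P3=I  mem[L4]=20
4. P0: store L0 := 97  bus=[BusRdX,Flush]  L0: P0=M P1=I P2=I P3=I  mem[L0]=7
5. P1: store L0 := 3  bus=[BusRdX,Flush]  L0: P0=I P1=M P2=I P3=I  mem[L0]=97
6. P0: store L5 := 83  bus=[BusRdX]  L5: P0=M P1=I P2=I P3=I  mem[L5]=50
7. P3: store L7 := 5  bus=[BusRdX]  L7: P0=I P1=I P2=I P3=M  mem[L7]=60
8. P1: load  L4  bus=[BusRd,Flush]  L4: P0=S P1=S P2=I P3=I  mem[L4]=86
9. P3: store L0 := 82  bus=[BusRdX,Flush]  L0: P0=I P1=I P2=I P3=M  mem[L0]=3
10. P3: load  L5  bus=[BusRd,Flush]  L5: P0=S P1=I P2=I P3=S  mem[L5]=83
11. P1: store L5 := 99  bus=[BusRdX]  L5: P0=I P1=M P2=I P3=I  mem[L5]=83
12. P3: load  L5  bus=[BusRd,Flush]  L5: P0=I P1=S P2=I P3=S  mem[L5]=99
13. P2: load  L7  bus=[BusRd,Flush]  L7: P0=I P1=I P2=S P3=S  mem[L7]=5
14. P1: store L6 := 58  bus=[BusRdX]  L6: P0=I P1=M P2=I P3=I  mem[L6]=70
15. P1: store L3 := 2  bus=[BusRdX]  L3: P0=I P1=M P2=I P3=I  mem[L3]=10
16. P2: store L2 := 71  bus=[BusRdX]  L2: P0=I P1=I P2=M P3=I  mem[L2]=80
17. P2: load  L6  bus=[BusRd,Flush]  L6: P0=I P1=S P2=S P3=I  mem[L6]=58
18. P3: load  L1  bus=[BusRd]  L1: P0=I P1=I P2=I P3=S  mem[L1]=80
19. P2: store L5 := 23  bus=[BusRdX]  L5: P0=I P1=I P2=M P3=I  mem[L5]=99
20. P0: load  L0  bus=[BusRd,Flush]  L0: P0=S P1=I P2=I P3=S  mem[L0]=82
21. P0: load  L5  bus=[BusRd,Flush]  L5: P0=S P1=I P2=S P3=I  mem[L5]=23
22. P2: store L2 := 35  bus=[-]  L2: P0=I P1=I P2=M P3=I  mem[L2]=80
23. P3: load  L2  bus=[BusRd,Flush]  L2: P0=I P1=I P2=S P3=S  mem[L2]=35

state = I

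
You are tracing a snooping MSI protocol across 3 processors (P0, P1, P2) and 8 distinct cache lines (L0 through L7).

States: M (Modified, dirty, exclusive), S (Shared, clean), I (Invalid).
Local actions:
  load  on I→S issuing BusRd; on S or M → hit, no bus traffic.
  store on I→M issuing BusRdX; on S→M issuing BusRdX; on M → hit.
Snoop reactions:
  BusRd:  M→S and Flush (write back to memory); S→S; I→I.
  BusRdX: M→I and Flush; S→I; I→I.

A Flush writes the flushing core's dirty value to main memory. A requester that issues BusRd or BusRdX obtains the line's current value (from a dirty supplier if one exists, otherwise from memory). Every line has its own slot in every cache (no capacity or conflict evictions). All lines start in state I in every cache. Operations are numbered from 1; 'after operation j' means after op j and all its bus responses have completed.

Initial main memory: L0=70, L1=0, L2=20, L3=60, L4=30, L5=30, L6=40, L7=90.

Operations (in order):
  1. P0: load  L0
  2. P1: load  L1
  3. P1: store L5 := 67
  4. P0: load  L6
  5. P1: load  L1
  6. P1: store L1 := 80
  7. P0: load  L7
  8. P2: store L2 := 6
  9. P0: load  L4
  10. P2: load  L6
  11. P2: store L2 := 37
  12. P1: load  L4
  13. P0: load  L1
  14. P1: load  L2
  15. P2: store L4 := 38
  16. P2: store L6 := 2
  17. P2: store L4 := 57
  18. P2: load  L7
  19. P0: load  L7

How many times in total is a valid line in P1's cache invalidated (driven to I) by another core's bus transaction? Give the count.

invalidations = 1

step 1: P0: load  L0  ⟶  SII  (L0)  txn=BusRd  M[L0]=70
step 2: P1: load  L1  ⟶  ISI  (L1)  txn=BusRd  M[L1]=0
step 3: P1: store L5 := 67  ⟶  IMI  (L5)  txn=BusRdX  M[L5]=30
step 4: P0: load  L6  ⟶  SII  (L6)  txn=BusRd  M[L6]=40
step 5: P1: load  L1  ⟶  ISI  (L1)  txn=∅  M[L1]=0
step 6: P1: store L1 := 80  ⟶  IMI  (L1)  txn=BusRdX  M[L1]=0
step 7: P0: load  L7  ⟶  SII  (L7)  txn=BusRd  M[L7]=90
step 8: P2: store L2 := 6  ⟶  IIM  (L2)  txn=BusRdX  M[L2]=20
step 9: P0: load  L4  ⟶  SII  (L4)  txn=BusRd  M[L4]=30
step 10: P2: load  L6  ⟶  SIS  (L6)  txn=BusRd  M[L6]=40
step 11: P2: store L2 := 37  ⟶  IIM  (L2)  txn=∅  M[L2]=20
step 12: P1: load  L4  ⟶  SSI  (L4)  txn=BusRd  M[L4]=30
step 13: P0: load  L1  ⟶  SSI  (L1)  txn=BusRd+Flush  M[L1]=80
step 14: P1: load  L2  ⟶  ISS  (L2)  txn=BusRd+Flush  M[L2]=37
step 15: P2: store L4 := 38  ⟶  IIM  (L4)  txn=BusRdX  M[L4]=30
step 16: P2: store L6 := 2  ⟶  IIM  (L6)  txn=BusRdX  M[L6]=40
step 17: P2: store L4 := 57  ⟶  IIM  (L4)  txn=∅  M[L4]=30
step 18: P2: load  L7  ⟶  SIS  (L7)  txn=BusRd  M[L7]=90
step 19: P0: load  L7  ⟶  SIS  (L7)  txn=∅  M[L7]=90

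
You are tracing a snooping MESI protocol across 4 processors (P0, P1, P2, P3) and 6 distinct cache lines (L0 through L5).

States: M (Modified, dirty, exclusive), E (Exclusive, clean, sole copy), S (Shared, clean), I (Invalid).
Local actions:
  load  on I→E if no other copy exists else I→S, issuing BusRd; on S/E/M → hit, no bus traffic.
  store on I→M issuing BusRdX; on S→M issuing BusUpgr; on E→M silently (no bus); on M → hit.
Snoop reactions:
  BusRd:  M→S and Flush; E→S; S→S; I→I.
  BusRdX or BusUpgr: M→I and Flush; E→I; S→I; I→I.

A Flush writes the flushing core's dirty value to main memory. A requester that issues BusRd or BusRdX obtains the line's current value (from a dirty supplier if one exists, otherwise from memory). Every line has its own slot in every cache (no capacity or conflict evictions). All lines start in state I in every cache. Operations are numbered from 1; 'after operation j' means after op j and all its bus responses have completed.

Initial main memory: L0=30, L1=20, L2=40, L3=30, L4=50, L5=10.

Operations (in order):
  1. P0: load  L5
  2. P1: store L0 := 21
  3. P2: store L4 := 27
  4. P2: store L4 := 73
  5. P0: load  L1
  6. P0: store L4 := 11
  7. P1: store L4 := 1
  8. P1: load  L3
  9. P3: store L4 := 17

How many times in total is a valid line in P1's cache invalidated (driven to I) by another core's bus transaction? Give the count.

[1] P0: load  L5 | P0:E(10), P1:I, P2:I, P3:I | bus: BusRd
[2] P1: store L0 := 21 | P0:I, P1:M(21), P2:I, P3:I | bus: BusRdX
[3] P2: store L4 := 27 | P0:I, P1:I, P2:M(27), P3:I | bus: BusRdX
[4] P2: store L4 := 73 | P0:I, P1:I, P2:M(73), P3:I | bus: none
[5] P0: load  L1 | P0:E(20), P1:I, P2:I, P3:I | bus: BusRd
[6] P0: store L4 := 11 | P0:M(11), P1:I, P2:I, P3:I | bus: BusRdX,Flush
[7] P1: store L4 := 1 | P0:I, P1:M(1), P2:I, P3:I | bus: BusRdX,Flush
[8] P1: load  L3 | P0:I, P1:E(30), P2:I, P3:I | bus: BusRd
[9] P3: store L4 := 17 | P0:I, P1:I, P2:I, P3:M(17) | bus: BusRdX,Flush

invalidations = 1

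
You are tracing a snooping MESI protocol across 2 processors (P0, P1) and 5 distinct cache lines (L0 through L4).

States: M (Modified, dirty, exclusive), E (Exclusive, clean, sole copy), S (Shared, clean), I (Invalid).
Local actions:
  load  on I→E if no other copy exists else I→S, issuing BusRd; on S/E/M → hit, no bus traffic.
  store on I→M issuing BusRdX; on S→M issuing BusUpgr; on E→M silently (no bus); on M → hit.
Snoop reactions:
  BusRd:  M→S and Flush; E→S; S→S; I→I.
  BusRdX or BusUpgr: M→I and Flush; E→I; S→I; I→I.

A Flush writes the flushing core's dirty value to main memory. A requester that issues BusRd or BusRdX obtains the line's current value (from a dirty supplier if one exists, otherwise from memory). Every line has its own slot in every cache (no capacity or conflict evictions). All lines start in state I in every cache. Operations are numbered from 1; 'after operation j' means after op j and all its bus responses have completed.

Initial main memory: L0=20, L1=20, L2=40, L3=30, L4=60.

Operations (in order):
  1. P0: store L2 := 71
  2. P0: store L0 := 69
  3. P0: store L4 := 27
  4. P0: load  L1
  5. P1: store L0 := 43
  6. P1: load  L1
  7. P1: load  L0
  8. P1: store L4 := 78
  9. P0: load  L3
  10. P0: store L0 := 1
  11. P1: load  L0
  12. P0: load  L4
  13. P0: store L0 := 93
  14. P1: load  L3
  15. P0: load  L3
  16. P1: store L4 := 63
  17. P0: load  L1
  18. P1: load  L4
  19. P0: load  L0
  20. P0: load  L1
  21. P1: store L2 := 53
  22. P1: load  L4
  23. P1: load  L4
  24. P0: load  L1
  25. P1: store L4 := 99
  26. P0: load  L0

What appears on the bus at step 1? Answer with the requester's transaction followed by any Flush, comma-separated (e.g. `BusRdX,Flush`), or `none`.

[1] P0: store L2 := 71 | P0:M(71), P1:I | bus: BusRdX
[2] P0: store L0 := 69 | P0:M(69), P1:I | bus: BusRdX
[3] P0: store L4 := 27 | P0:M(27), P1:I | bus: BusRdX
[4] P0: load  L1 | P0:E(20), P1:I | bus: BusRd
[5] P1: store L0 := 43 | P0:I, P1:M(43) | bus: BusRdX,Flush
[6] P1: load  L1 | P0:S(20), P1:S(20) | bus: BusRd
[7] P1: load  L0 | P0:I, P1:M(43) | bus: none
[8] P1: store L4 := 78 | P0:I, P1:M(78) | bus: BusRdX,Flush
[9] P0: load  L3 | P0:E(30), P1:I | bus: BusRd
[10] P0: store L0 := 1 | P0:M(1), P1:I | bus: BusRdX,Flush
[11] P1: load  L0 | P0:S(1), P1:S(1) | bus: BusRd,Flush
[12] P0: load  L4 | P0:S(78), P1:S(78) | bus: BusRd,Flush
[13] P0: store L0 := 93 | P0:M(93), P1:I | bus: BusUpgr
[14] P1: load  L3 | P0:S(30), P1:S(30) | bus: BusRd
[15] P0: load  L3 | P0:S(30), P1:S(30) | bus: none
[16] P1: store L4 := 63 | P0:I, P1:M(63) | bus: BusUpgr
[17] P0: load  L1 | P0:S(20), P1:S(20) | bus: none
[18] P1: load  L4 | P0:I, P1:M(63) | bus: none
[19] P0: load  L0 | P0:M(93), P1:I | bus: none
[20] P0: load  L1 | P0:S(20), P1:S(20) | bus: none
[21] P1: store L2 := 53 | P0:I, P1:M(53) | bus: BusRdX,Flush
[22] P1: load  L4 | P0:I, P1:M(63) | bus: none
[23] P1: load  L4 | P0:I, P1:M(63) | bus: none
[24] P0: load  L1 | P0:S(20), P1:S(20) | bus: none
[25] P1: store L4 := 99 | P0:I, P1:M(99) | bus: none
[26] P0: load  L0 | P0:M(93), P1:I | bus: none

bus = BusRdX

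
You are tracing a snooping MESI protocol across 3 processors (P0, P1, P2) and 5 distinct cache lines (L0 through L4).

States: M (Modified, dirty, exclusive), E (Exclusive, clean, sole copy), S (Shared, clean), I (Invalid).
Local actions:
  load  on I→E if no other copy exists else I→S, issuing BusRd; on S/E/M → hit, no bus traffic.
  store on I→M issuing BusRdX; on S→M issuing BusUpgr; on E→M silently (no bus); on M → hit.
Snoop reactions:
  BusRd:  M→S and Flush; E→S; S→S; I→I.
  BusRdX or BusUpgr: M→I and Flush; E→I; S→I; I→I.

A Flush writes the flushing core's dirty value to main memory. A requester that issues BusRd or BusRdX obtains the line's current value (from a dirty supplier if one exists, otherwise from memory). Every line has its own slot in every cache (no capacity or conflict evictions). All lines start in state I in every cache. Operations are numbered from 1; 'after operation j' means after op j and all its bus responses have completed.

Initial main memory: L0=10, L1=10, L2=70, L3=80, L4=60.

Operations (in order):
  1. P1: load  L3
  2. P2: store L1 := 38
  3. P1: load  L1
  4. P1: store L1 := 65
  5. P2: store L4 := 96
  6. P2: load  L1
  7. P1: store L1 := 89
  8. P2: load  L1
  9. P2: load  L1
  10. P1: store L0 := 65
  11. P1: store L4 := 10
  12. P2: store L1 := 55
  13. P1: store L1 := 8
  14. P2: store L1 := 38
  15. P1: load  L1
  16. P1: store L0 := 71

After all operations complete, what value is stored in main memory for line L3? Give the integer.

[1] P1: load  L3 | P0:I, P1:E(80), P2:I | bus: BusRd
[2] P2: store L1 := 38 | P0:I, P1:I, P2:M(38) | bus: BusRdX
[3] P1: load  L1 | P0:I, P1:S(38), P2:S(38) | bus: BusRd,Flush
[4] P1: store L1 := 65 | P0:I, P1:M(65), P2:I | bus: BusUpgr
[5] P2: store L4 := 96 | P0:I, P1:I, P2:M(96) | bus: BusRdX
[6] P2: load  L1 | P0:I, P1:S(65), P2:S(65) | bus: BusRd,Flush
[7] P1: store L1 := 89 | P0:I, P1:M(89), P2:I | bus: BusUpgr
[8] P2: load  L1 | P0:I, P1:S(89), P2:S(89) | bus: BusRd,Flush
[9] P2: load  L1 | P0:I, P1:S(89), P2:S(89) | bus: none
[10] P1: store L0 := 65 | P0:I, P1:M(65), P2:I | bus: BusRdX
[11] P1: store L4 := 10 | P0:I, P1:M(10), P2:I | bus: BusRdX,Flush
[12] P2: store L1 := 55 | P0:I, P1:I, P2:M(55) | bus: BusUpgr
[13] P1: store L1 := 8 | P0:I, P1:M(8), P2:I | bus: BusRdX,Flush
[14] P2: store L1 := 38 | P0:I, P1:I, P2:M(38) | bus: BusRdX,Flush
[15] P1: load  L1 | P0:I, P1:S(38), P2:S(38) | bus: BusRd,Flush
[16] P1: store L0 := 71 | P0:I, P1:M(71), P2:I | bus: none

memory[L3] = 80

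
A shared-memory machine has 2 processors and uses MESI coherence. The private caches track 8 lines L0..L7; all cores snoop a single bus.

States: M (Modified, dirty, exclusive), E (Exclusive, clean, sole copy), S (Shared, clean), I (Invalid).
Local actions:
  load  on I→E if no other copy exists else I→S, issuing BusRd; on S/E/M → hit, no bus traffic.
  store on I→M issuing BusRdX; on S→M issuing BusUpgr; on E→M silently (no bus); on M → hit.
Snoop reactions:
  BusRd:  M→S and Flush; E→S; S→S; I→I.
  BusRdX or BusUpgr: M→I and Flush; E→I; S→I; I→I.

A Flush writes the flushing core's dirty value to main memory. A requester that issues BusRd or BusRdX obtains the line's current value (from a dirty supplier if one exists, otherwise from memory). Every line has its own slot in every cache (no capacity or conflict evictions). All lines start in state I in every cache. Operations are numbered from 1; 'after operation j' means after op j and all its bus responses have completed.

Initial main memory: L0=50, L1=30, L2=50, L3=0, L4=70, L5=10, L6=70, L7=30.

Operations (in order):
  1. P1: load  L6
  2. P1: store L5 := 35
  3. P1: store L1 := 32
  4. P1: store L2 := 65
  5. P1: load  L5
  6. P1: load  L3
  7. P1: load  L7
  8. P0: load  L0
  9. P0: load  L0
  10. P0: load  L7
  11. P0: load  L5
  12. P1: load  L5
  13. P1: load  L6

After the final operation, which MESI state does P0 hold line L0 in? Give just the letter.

state = E

  op1 P1: load  L6 → I/E on L6; bus BusRd; mem=70
  op2 P1: store L5 := 35 → I/M on L5; bus BusRdX; mem=10
  op3 P1: store L1 := 32 → I/M on L1; bus BusRdX; mem=30
  op4 P1: store L2 := 65 → I/M on L2; bus BusRdX; mem=50
  op5 P1: load  L5 → I/M on L5; bus (none); mem=10
  op6 P1: load  L3 → I/E on L3; bus BusRd; mem=0
  op7 P1: load  L7 → I/E on L7; bus BusRd; mem=30
  op8 P0: load  L0 → E/I on L0; bus BusRd; mem=50
  op9 P0: load  L0 → E/I on L0; bus (none); mem=50
  op10 P0: load  L7 → S/S on L7; bus BusRd; mem=30
  op11 P0: load  L5 → S/S on L5; bus BusRd Flush; mem=35
  op12 P1: load  L5 → S/S on L5; bus (none); mem=35
  op13 P1: load  L6 → I/E on L6; bus (none); mem=70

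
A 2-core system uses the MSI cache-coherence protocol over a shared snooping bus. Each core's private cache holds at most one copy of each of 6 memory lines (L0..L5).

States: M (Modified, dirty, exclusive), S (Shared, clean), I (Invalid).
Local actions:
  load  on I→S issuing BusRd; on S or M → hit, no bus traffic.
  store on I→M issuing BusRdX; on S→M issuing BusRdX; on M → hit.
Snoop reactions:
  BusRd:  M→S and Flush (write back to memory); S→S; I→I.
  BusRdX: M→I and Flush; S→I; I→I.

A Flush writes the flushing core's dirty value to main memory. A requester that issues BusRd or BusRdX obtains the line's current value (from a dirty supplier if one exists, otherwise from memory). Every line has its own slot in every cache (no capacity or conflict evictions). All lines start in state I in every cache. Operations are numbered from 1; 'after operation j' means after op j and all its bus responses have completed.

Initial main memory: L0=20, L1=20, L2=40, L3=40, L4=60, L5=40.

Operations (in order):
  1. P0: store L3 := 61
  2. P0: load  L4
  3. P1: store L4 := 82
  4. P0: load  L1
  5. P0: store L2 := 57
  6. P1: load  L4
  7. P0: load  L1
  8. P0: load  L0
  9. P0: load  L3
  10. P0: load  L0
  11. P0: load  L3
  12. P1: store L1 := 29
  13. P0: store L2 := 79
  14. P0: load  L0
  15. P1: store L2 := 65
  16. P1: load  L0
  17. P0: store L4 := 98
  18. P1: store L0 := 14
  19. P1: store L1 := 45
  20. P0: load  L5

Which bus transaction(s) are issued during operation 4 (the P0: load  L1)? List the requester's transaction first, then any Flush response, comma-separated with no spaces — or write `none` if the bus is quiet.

bus = BusRd

[1] P0: store L3 := 61 | P0:M(61), P1:I | bus: BusRdX
[2] P0: load  L4 | P0:S(60), P1:I | bus: BusRd
[3] P1: store L4 := 82 | P0:I, P1:M(82) | bus: BusRdX
[4] P0: load  L1 | P0:S(20), P1:I | bus: BusRd
[5] P0: store L2 := 57 | P0:M(57), P1:I | bus: BusRdX
[6] P1: load  L4 | P0:I, P1:M(82) | bus: none
[7] P0: load  L1 | P0:S(20), P1:I | bus: none
[8] P0: load  L0 | P0:S(20), P1:I | bus: BusRd
[9] P0: load  L3 | P0:M(61), P1:I | bus: none
[10] P0: load  L0 | P0:S(20), P1:I | bus: none
[11] P0: load  L3 | P0:M(61), P1:I | bus: none
[12] P1: store L1 := 29 | P0:I, P1:M(29) | bus: BusRdX
[13] P0: store L2 := 79 | P0:M(79), P1:I | bus: none
[14] P0: load  L0 | P0:S(20), P1:I | bus: none
[15] P1: store L2 := 65 | P0:I, P1:M(65) | bus: BusRdX,Flush
[16] P1: load  L0 | P0:S(20), P1:S(20) | bus: BusRd
[17] P0: store L4 := 98 | P0:M(98), P1:I | bus: BusRdX,Flush
[18] P1: store L0 := 14 | P0:I, P1:M(14) | bus: BusRdX
[19] P1: store L1 := 45 | P0:I, P1:M(45) | bus: none
[20] P0: load  L5 | P0:S(40), P1:I | bus: BusRd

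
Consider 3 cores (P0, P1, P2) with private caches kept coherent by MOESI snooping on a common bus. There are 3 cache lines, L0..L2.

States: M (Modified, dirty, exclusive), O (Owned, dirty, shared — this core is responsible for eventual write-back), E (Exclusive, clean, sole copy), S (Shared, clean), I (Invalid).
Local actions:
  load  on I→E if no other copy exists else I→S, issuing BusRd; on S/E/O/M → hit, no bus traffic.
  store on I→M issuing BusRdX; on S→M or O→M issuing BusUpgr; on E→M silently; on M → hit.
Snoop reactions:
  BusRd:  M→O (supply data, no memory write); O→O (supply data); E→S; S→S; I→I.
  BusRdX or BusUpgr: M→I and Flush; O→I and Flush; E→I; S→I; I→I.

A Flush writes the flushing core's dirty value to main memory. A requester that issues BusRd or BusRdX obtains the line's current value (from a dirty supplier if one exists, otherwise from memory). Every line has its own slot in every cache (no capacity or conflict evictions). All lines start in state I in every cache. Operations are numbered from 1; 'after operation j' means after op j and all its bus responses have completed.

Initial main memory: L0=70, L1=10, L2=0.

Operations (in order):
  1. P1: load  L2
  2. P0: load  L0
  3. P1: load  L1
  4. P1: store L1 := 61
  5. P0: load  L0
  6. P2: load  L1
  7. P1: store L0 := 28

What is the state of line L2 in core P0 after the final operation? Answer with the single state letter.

state = I

1. P1: load  L2  bus=[BusRd]  L2: P0=I P1=E P2=I  mem[L2]=0
2. P0: load  L0  bus=[BusRd]  L0: P0=E P1=I P2=I  mem[L0]=70
3. P1: load  L1  bus=[BusRd]  L1: P0=I P1=E P2=I  mem[L1]=10
4. P1: store L1 := 61  bus=[-]  L1: P0=I P1=M P2=I  mem[L1]=10
5. P0: load  L0  bus=[-]  L0: P0=E P1=I P2=I  mem[L0]=70
6. P2: load  L1  bus=[BusRd]  L1: P0=I P1=O P2=S  mem[L1]=10
7. P1: store L0 := 28  bus=[BusRdX]  L0: P0=I P1=M P2=I  mem[L0]=70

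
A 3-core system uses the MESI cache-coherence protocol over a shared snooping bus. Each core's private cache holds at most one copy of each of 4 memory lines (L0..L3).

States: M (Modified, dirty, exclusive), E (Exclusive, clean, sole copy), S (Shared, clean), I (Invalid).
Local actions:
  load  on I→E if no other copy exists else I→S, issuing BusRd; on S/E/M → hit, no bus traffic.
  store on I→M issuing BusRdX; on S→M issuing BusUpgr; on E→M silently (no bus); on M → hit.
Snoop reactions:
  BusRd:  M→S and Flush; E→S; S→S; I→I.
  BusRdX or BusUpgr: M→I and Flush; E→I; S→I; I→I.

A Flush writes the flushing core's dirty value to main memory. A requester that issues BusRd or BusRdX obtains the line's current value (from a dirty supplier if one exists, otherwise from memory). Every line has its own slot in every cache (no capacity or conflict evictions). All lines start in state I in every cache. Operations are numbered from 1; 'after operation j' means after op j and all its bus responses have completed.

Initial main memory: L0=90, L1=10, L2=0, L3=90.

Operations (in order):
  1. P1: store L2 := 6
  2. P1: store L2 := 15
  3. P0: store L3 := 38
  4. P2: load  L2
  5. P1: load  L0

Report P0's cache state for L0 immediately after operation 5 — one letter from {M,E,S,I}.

1. P1: store L2 := 6  bus=[BusRdX]  L2: P0=I P1=M P2=I  mem[L2]=0
2. P1: store L2 := 15  bus=[-]  L2: P0=I P1=M P2=I  mem[L2]=0
3. P0: store L3 := 38  bus=[BusRdX]  L3: P0=M P1=I P2=I  mem[L3]=90
4. P2: load  L2  bus=[BusRd,Flush]  L2: P0=I P1=S P2=S  mem[L2]=15
5. P1: load  L0  bus=[BusRd]  L0: P0=I P1=E P2=I  mem[L0]=90

state = I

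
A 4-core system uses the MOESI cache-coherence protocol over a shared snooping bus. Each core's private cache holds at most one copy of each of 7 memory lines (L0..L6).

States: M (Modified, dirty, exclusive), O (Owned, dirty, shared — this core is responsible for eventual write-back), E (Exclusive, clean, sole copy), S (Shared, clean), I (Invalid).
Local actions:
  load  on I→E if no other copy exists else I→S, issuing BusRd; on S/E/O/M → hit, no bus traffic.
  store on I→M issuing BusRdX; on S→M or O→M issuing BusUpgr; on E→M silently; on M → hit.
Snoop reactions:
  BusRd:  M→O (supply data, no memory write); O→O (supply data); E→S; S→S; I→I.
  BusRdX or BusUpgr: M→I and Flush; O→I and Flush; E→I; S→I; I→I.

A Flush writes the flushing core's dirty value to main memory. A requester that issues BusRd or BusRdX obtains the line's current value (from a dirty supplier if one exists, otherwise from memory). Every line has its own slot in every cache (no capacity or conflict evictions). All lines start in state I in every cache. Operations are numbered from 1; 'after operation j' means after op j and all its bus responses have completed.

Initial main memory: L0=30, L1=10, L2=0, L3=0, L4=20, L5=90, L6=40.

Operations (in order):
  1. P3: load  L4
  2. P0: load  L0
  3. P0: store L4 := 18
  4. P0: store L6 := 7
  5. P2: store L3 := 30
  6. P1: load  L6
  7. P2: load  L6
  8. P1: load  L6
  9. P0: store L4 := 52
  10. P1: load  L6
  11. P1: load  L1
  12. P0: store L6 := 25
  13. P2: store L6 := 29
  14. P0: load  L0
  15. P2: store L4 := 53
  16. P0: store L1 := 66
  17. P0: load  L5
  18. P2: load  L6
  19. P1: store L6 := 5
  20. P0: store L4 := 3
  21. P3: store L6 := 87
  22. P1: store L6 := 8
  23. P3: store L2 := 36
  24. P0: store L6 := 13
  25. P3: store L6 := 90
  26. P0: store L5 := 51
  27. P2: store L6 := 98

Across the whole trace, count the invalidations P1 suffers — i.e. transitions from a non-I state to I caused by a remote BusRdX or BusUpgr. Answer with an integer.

invalidations = 4

1. P3: load  L4  bus=[BusRd]  L4: P0=I P1=I P2=I P3=E  mem[L4]=20
2. P0: load  L0  bus=[BusRd]  L0: P0=E P1=I P2=I P3=I  mem[L0]=30
3. P0: store L4 := 18  bus=[BusRdX]  L4: P0=M P1=I P2=I P3=I  mem[L4]=20
4. P0: store L6 := 7  bus=[BusRdX]  L6: P0=M P1=I P2=I P3=I  mem[L6]=40
5. P2: store L3 := 30  bus=[BusRdX]  L3: P0=I P1=I P2=M P3=I  mem[L3]=0
6. P1: load  L6  bus=[BusRd]  L6: P0=O P1=S P2=I P3=I  mem[L6]=40
7. P2: load  L6  bus=[BusRd]  L6: P0=O P1=S P2=S P3=I  mem[L6]=40
8. P1: load  L6  bus=[-]  L6: P0=O P1=S P2=S P3=I  mem[L6]=40
9. P0: store L4 := 52  bus=[-]  L4: P0=M P1=I P2=I P3=I  mem[L4]=20
10. P1: load  L6  bus=[-]  L6: P0=O P1=S P2=S P3=I  mem[L6]=40
11. P1: load  L1  bus=[BusRd]  L1: P0=I P1=E P2=I P3=I  mem[L1]=10
12. P0: store L6 := 25  bus=[BusUpgr]  L6: P0=M P1=I P2=I P3=I  mem[L6]=40
13. P2: store L6 := 29  bus=[BusRdX,Flush]  L6: P0=I P1=I P2=M P3=I  mem[L6]=25
14. P0: load  L0  bus=[-]  L0: P0=E P1=I P2=I P3=I  mem[L0]=30
15. P2: store L4 := 53  bus=[BusRdX,Flush]  L4: P0=I P1=I P2=M P3=I  mem[L4]=52
16. P0: store L1 := 66  bus=[BusRdX]  L1: P0=M P1=I P2=I P3=I  mem[L1]=10
17. P0: load  L5  bus=[BusRd]  L5: P0=E P1=I P2=I P3=I  mem[L5]=90
18. P2: load  L6  bus=[-]  L6: P0=I P1=I P2=M P3=I  mem[L6]=25
19. P1: store L6 := 5  bus=[BusRdX,Flush]  L6: P0=I P1=M P2=I P3=I  mem[L6]=29
20. P0: store L4 := 3  bus=[BusRdX,Flush]  L4: P0=M P1=I P2=I P3=I  mem[L4]=53
21. P3: store L6 := 87  bus=[BusRdX,Flush]  L6: P0=I P1=I P2=I P3=M  mem[L6]=5
22. P1: store L6 := 8  bus=[BusRdX,Flush]  L6: P0=I P1=M P2=I P3=I  mem[L6]=87
23. P3: store L2 := 36  bus=[BusRdX]  L2: P0=I P1=I P2=I P3=M  mem[L2]=0
24. P0: store L6 := 13  bus=[BusRdX,Flush]  L6: P0=M P1=I P2=I P3=I  mem[L6]=8
25. P3: store L6 := 90  bus=[BusRdX,Flush]  L6: P0=I P1=I P2=I P3=M  mem[L6]=13
26. P0: store L5 := 51  bus=[-]  L5: P0=M P1=I P2=I P3=I  mem[L5]=90
27. P2: store L6 := 98  bus=[BusRdX,Flush]  L6: P0=I P1=I P2=M P3=I  mem[L6]=90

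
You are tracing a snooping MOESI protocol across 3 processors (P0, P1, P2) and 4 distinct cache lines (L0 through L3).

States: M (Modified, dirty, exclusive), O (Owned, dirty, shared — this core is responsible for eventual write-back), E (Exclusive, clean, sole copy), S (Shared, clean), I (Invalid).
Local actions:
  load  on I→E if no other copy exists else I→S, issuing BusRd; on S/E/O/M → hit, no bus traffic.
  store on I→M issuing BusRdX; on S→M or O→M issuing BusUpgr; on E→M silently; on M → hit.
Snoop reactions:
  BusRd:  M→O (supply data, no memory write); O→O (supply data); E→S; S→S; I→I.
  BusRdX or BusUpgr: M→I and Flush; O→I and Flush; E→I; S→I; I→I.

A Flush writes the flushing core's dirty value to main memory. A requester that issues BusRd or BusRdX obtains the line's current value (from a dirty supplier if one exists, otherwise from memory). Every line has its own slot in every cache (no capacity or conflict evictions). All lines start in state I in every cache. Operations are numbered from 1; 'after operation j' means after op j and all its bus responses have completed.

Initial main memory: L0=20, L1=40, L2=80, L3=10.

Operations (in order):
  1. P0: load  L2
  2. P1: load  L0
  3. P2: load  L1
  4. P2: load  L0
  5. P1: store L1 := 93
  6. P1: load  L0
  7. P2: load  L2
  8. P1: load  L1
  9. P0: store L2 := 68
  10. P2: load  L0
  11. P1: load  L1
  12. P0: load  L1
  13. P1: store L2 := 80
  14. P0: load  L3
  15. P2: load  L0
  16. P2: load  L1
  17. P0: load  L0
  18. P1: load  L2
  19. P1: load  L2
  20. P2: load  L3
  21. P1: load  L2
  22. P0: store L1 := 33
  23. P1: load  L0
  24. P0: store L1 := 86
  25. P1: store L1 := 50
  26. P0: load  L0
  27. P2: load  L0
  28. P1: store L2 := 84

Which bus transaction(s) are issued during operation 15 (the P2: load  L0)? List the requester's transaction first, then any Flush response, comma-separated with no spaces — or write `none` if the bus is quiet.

step 1: P0: load  L2  ⟶  EII  (L2)  txn=BusRd  M[L2]=80
step 2: P1: load  L0  ⟶  IEI  (L0)  txn=BusRd  M[L0]=20
step 3: P2: load  L1  ⟶  IIE  (L1)  txn=BusRd  M[L1]=40
step 4: P2: load  L0  ⟶  ISS  (L0)  txn=BusRd  M[L0]=20
step 5: P1: store L1 := 93  ⟶  IMI  (L1)  txn=BusRdX  M[L1]=40
step 6: P1: load  L0  ⟶  ISS  (L0)  txn=∅  M[L0]=20
step 7: P2: load  L2  ⟶  SIS  (L2)  txn=BusRd  M[L2]=80
step 8: P1: load  L1  ⟶  IMI  (L1)  txn=∅  M[L1]=40
step 9: P0: store L2 := 68  ⟶  MII  (L2)  txn=BusUpgr  M[L2]=80
step 10: P2: load  L0  ⟶  ISS  (L0)  txn=∅  M[L0]=20
step 11: P1: load  L1  ⟶  IMI  (L1)  txn=∅  M[L1]=40
step 12: P0: load  L1  ⟶  SOI  (L1)  txn=BusRd  M[L1]=40
step 13: P1: store L2 := 80  ⟶  IMI  (L2)  txn=BusRdX+Flush  M[L2]=68
step 14: P0: load  L3  ⟶  EII  (L3)  txn=BusRd  M[L3]=10
step 15: P2: load  L0  ⟶  ISS  (L0)  txn=∅  M[L0]=20
step 16: P2: load  L1  ⟶  SOS  (L1)  txn=BusRd  M[L1]=40
step 17: P0: load  L0  ⟶  SSS  (L0)  txn=BusRd  M[L0]=20
step 18: P1: load  L2  ⟶  IMI  (L2)  txn=∅  M[L2]=68
step 19: P1: load  L2  ⟶  IMI  (L2)  txn=∅  M[L2]=68
step 20: P2: load  L3  ⟶  SIS  (L3)  txn=BusRd  M[L3]=10
step 21: P1: load  L2  ⟶  IMI  (L2)  txn=∅  M[L2]=68
step 22: P0: store L1 := 33  ⟶  MII  (L1)  txn=BusUpgr+Flush  M[L1]=93
step 23: P1: load  L0  ⟶  SSS  (L0)  txn=∅  M[L0]=20
step 24: P0: store L1 := 86  ⟶  MII  (L1)  txn=∅  M[L1]=93
step 25: P1: store L1 := 50  ⟶  IMI  (L1)  txn=BusRdX+Flush  M[L1]=86
step 26: P0: load  L0  ⟶  SSS  (L0)  txn=∅  M[L0]=20
step 27: P2: load  L0  ⟶  SSS  (L0)  txn=∅  M[L0]=20
step 28: P1: store L2 := 84  ⟶  IMI  (L2)  txn=∅  M[L2]=68

bus = none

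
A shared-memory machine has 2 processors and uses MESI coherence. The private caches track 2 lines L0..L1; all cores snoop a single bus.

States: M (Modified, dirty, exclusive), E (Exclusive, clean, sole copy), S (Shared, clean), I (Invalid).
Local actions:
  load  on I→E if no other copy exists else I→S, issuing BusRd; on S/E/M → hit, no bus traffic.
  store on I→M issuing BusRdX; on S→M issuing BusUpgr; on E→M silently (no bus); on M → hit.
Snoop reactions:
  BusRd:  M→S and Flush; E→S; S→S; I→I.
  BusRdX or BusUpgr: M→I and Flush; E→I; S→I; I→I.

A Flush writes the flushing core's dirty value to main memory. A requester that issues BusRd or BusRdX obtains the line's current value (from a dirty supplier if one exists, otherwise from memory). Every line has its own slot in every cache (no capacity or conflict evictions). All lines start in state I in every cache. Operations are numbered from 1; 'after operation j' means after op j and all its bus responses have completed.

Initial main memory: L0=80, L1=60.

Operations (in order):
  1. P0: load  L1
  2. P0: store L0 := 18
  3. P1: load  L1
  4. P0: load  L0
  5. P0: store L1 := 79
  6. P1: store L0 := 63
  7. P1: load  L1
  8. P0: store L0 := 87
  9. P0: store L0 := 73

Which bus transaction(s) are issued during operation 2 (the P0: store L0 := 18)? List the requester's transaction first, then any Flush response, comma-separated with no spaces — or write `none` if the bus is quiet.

bus = BusRdX

[1] P0: load  L1 | P0:E(60), P1:I | bus: BusRd
[2] P0: store L0 := 18 | P0:M(18), P1:I | bus: BusRdX
[3] P1: load  L1 | P0:S(60), P1:S(60) | bus: BusRd
[4] P0: load  L0 | P0:M(18), P1:I | bus: none
[5] P0: store L1 := 79 | P0:M(79), P1:I | bus: BusUpgr
[6] P1: store L0 := 63 | P0:I, P1:M(63) | bus: BusRdX,Flush
[7] P1: load  L1 | P0:S(79), P1:S(79) | bus: BusRd,Flush
[8] P0: store L0 := 87 | P0:M(87), P1:I | bus: BusRdX,Flush
[9] P0: store L0 := 73 | P0:M(73), P1:I | bus: none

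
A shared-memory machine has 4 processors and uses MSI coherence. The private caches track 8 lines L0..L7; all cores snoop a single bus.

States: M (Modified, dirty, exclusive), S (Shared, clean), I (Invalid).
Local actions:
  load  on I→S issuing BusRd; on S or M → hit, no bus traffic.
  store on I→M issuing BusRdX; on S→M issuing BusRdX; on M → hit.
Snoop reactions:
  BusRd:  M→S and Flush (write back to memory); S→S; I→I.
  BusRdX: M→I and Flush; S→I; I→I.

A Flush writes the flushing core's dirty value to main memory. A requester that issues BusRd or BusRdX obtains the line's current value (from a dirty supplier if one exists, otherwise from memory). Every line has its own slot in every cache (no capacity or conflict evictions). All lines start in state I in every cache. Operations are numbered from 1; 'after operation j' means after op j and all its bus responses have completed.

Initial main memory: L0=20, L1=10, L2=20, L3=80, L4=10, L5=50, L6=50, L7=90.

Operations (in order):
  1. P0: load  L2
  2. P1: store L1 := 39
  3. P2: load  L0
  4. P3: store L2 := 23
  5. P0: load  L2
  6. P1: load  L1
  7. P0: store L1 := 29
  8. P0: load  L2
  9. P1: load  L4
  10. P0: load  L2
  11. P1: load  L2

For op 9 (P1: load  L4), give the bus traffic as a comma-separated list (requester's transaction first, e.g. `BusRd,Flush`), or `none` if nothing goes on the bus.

bus = BusRd

step 1: P0: load  L2  ⟶  SIII  (L2)  txn=BusRd  M[L2]=20
step 2: P1: store L1 := 39  ⟶  IMII  (L1)  txn=BusRdX  M[L1]=10
step 3: P2: load  L0  ⟶  IISI  (L0)  txn=BusRd  M[L0]=20
step 4: P3: store L2 := 23  ⟶  IIIM  (L2)  txn=BusRdX  M[L2]=20
step 5: P0: load  L2  ⟶  SIIS  (L2)  txn=BusRd+Flush  M[L2]=23
step 6: P1: load  L1  ⟶  IMII  (L1)  txn=∅  M[L1]=10
step 7: P0: store L1 := 29  ⟶  MIII  (L1)  txn=BusRdX+Flush  M[L1]=39
step 8: P0: load  L2  ⟶  SIIS  (L2)  txn=∅  M[L2]=23
step 9: P1: load  L4  ⟶  ISII  (L4)  txn=BusRd  M[L4]=10
step 10: P0: load  L2  ⟶  SIIS  (L2)  txn=∅  M[L2]=23
step 11: P1: load  L2  ⟶  SSIS  (L2)  txn=BusRd  M[L2]=23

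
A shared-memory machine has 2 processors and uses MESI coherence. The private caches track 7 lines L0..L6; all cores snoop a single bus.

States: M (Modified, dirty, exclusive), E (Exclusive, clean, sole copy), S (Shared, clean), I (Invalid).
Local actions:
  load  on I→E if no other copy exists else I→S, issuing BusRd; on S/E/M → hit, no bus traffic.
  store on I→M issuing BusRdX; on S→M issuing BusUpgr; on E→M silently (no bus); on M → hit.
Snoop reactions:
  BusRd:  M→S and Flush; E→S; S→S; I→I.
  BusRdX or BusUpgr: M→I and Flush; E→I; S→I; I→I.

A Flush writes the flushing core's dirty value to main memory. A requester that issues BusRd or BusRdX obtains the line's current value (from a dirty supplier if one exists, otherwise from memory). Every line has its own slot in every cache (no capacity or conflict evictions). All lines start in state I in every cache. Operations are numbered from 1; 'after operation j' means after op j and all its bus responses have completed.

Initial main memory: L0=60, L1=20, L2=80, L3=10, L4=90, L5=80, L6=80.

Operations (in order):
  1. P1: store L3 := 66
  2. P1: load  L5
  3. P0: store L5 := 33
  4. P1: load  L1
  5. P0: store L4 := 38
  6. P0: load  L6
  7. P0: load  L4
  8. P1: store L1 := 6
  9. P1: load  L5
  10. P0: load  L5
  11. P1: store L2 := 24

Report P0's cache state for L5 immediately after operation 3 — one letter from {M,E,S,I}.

state = M

[1] P1: store L3 := 66 | P0:I, P1:M(66) | bus: BusRdX
[2] P1: load  L5 | P0:I, P1:E(80) | bus: BusRd
[3] P0: store L5 := 33 | P0:M(33), P1:I | bus: BusRdX
[4] P1: load  L1 | P0:I, P1:E(20) | bus: BusRd
[5] P0: store L4 := 38 | P0:M(38), P1:I | bus: BusRdX
[6] P0: load  L6 | P0:E(80), P1:I | bus: BusRd
[7] P0: load  L4 | P0:M(38), P1:I | bus: none
[8] P1: store L1 := 6 | P0:I, P1:M(6) | bus: none
[9] P1: load  L5 | P0:S(33), P1:S(33) | bus: BusRd,Flush
[10] P0: load  L5 | P0:S(33), P1:S(33) | bus: none
[11] P1: store L2 := 24 | P0:I, P1:M(24) | bus: BusRdX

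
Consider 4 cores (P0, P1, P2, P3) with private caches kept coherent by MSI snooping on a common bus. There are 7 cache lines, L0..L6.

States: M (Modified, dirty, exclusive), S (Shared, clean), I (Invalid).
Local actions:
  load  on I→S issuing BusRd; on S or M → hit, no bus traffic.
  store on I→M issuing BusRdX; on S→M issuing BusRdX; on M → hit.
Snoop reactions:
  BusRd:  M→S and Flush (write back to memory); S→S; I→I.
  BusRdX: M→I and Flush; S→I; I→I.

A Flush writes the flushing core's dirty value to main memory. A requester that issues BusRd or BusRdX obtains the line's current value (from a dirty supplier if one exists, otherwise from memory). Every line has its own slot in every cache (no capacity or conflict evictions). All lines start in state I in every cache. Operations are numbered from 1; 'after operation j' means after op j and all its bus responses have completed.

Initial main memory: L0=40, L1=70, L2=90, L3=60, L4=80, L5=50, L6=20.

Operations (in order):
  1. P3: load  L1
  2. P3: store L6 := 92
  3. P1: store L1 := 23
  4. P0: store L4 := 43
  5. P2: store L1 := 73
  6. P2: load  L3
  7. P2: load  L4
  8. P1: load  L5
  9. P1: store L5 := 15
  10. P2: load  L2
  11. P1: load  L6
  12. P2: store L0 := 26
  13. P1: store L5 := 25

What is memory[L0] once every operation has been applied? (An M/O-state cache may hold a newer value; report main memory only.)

memory[L0] = 40

step 1: P3: load  L1  ⟶  IIIS  (L1)  txn=BusRd  M[L1]=70
step 2: P3: store L6 := 92  ⟶  IIIM  (L6)  txn=BusRdX  M[L6]=20
step 3: P1: store L1 := 23  ⟶  IMII  (L1)  txn=BusRdX  M[L1]=70
step 4: P0: store L4 := 43  ⟶  MIII  (L4)  txn=BusRdX  M[L4]=80
step 5: P2: store L1 := 73  ⟶  IIMI  (L1)  txn=BusRdX+Flush  M[L1]=23
step 6: P2: load  L3  ⟶  IISI  (L3)  txn=BusRd  M[L3]=60
step 7: P2: load  L4  ⟶  SISI  (L4)  txn=BusRd+Flush  M[L4]=43
step 8: P1: load  L5  ⟶  ISII  (L5)  txn=BusRd  M[L5]=50
step 9: P1: store L5 := 15  ⟶  IMII  (L5)  txn=BusRdX  M[L5]=50
step 10: P2: load  L2  ⟶  IISI  (L2)  txn=BusRd  M[L2]=90
step 11: P1: load  L6  ⟶  ISIS  (L6)  txn=BusRd+Flush  M[L6]=92
step 12: P2: store L0 := 26  ⟶  IIMI  (L0)  txn=BusRdX  M[L0]=40
step 13: P1: store L5 := 25  ⟶  IMII  (L5)  txn=∅  M[L5]=50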